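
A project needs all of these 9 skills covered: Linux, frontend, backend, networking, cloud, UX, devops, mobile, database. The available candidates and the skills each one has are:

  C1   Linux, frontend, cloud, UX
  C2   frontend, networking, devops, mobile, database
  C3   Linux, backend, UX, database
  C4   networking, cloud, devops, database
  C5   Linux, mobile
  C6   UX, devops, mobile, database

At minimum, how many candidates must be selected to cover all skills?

3

C1, C2, C3 together cover {Linux, frontend, backend, networking, cloud, UX, devops, mobile, database} — every skill.
No 2 of the 6 candidates cover everything (all 15 pairs fall short), so 3 is minimum.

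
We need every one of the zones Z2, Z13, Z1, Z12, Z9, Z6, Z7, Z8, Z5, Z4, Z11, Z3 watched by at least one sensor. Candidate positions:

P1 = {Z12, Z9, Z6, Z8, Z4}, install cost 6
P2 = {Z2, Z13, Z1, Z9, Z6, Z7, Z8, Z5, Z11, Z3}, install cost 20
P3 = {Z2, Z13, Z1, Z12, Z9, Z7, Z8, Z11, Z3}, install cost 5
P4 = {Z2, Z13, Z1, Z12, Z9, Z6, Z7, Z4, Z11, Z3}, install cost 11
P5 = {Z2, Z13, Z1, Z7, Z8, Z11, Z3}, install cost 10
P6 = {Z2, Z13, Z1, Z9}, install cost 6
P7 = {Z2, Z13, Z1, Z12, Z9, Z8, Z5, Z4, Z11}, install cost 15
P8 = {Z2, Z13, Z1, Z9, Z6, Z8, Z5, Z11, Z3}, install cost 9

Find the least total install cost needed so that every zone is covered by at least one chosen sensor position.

20

P4, P8 cover every zone at install cost 11 + 9 = 20.
Any cover uses at least 2 sensor positions; among all covering selections none totals below 20.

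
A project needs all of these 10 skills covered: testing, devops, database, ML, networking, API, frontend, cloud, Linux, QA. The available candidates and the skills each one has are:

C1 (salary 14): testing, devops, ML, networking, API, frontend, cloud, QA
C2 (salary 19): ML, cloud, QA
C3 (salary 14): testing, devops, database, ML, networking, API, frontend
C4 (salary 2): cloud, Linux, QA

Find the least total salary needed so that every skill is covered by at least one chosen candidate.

C3, C4 cover every skill at salary 14 + 2 = 16.
Any cover uses at least 2 candidates; among all covering selections none totals below 16.

16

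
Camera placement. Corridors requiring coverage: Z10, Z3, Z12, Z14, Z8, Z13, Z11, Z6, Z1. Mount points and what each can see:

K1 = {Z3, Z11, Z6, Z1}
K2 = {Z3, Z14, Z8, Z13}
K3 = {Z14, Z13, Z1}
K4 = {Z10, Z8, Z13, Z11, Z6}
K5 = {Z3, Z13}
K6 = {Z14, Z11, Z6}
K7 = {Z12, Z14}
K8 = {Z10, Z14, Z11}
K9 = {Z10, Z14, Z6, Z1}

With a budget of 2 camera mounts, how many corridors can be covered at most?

Choosing K1, K2 covers {Z3, Z14, Z8, Z13, Z11, Z6, Z1} — 7 corridors.
No choice of 2 camera mounts does better; here Z10, Z12 are left uncovered.

7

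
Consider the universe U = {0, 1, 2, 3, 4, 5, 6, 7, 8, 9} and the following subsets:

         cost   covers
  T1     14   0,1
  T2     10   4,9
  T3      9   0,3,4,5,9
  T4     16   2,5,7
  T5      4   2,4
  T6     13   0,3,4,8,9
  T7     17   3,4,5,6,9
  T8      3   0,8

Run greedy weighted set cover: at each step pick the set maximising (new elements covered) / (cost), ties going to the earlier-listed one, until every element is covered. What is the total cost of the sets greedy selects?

Pick 1: T8 adds 2 new (0, 8) at cost 3 (ratio 2/3).
Pick 2: T5 adds 2 new (2, 4) at cost 4 (ratio 2/4).
Pick 3: T3 adds 3 new (3, 5, 9) at cost 9 (ratio 3/9).
Pick 4: T1 adds 1 new (1) at cost 14 (ratio 1/14).
Pick 5: T4 adds 1 new (7) at cost 16 (ratio 1/16).
Pick 6: T7 adds 1 new (6) at cost 17 (ratio 1/17).
Greedy total cost: 3 + 4 + 9 + 14 + 16 + 17 = 63. (The true optimum is 50, so greedy overshoots here.)

63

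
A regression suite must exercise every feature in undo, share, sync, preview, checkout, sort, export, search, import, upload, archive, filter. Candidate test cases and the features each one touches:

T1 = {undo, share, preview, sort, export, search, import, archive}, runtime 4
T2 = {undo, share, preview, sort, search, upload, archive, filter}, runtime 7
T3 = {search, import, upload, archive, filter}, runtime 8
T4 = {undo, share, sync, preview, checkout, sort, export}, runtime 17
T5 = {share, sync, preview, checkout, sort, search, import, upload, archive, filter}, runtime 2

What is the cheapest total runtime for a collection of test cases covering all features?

6

T1, T5 cover every feature at runtime 4 + 2 = 6.
Any cover uses at least 2 test cases; among all covering selections none totals below 6.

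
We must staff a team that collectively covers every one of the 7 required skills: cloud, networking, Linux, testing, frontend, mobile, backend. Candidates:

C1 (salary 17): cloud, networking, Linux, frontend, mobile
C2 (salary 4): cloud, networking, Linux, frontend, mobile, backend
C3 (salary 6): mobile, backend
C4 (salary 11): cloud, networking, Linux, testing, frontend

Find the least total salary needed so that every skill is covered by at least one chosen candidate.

C2, C4 cover every skill at salary 4 + 11 = 15.
Any cover uses at least 2 candidates; among all covering selections none totals below 15.

15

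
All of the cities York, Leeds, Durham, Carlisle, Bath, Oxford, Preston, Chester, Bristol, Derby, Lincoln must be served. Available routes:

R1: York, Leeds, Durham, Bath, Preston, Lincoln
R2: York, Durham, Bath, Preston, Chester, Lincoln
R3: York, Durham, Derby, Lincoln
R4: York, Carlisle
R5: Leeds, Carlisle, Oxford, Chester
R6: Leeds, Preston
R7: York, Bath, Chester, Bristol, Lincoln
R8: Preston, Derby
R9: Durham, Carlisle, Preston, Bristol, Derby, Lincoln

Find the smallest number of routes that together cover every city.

3

R1, R5, R9 together cover {York, Leeds, Durham, Carlisle, Bath, Oxford, Preston, Chester, Bristol, Derby, Lincoln} — every city.
No 2 of the 9 routes cover everything (all 36 pairs fall short), so 3 is minimum.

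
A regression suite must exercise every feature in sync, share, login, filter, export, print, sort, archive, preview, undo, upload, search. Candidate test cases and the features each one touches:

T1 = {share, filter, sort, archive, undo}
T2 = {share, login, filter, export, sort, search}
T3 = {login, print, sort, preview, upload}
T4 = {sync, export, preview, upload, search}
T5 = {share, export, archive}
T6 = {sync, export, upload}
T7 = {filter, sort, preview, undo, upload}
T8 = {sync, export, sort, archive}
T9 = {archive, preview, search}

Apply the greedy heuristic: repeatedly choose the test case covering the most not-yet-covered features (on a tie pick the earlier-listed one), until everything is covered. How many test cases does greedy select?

Pick 1: T2 covers 6 new features (share, login, filter, export, sort, search).
Pick 2: T3 covers 3 new features (print, preview, upload).
Pick 3: T1 covers 2 new features (archive, undo).
Pick 4: T4 covers 1 new features (sync).
Greedy uses 4 test cases. (The true minimum is 3.)

4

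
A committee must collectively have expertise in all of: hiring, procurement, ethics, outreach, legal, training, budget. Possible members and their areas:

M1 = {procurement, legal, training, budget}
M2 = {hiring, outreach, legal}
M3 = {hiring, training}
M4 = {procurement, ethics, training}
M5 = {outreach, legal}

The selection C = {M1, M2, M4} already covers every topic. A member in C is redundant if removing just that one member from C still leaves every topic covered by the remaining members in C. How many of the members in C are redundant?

Drop M1: budget uncovered — not redundant.
Drop M2: hiring, outreach uncovered — not redundant.
Drop M4: ethics uncovered — not redundant.
None of the members in C is redundant.

0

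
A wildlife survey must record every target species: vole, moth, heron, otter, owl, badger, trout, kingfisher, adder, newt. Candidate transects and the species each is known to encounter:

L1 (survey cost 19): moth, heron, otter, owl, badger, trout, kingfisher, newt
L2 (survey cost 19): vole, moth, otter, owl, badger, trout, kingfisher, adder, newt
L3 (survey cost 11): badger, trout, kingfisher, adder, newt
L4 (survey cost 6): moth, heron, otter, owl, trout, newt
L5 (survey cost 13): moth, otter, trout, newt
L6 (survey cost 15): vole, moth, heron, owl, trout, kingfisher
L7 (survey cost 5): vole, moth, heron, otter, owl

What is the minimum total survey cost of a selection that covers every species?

L3, L7 cover every species at survey cost 11 + 5 = 16.
Any cover uses at least 2 transects; among all covering selections none totals below 16.
Greedy by coverage-per-survey cost would pick L4, L3, L7 for 22 — worse than the optimum 16.

16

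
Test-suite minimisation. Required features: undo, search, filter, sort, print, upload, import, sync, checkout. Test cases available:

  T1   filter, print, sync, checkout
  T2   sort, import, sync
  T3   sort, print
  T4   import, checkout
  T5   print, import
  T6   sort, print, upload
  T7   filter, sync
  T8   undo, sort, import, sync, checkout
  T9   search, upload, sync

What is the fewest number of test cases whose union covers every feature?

3

T1, T8, T9 together cover {undo, search, filter, sort, print, upload, import, sync, checkout} — every feature.
No 2 of the 9 test cases cover everything (all 36 pairs fall short), so 3 is minimum.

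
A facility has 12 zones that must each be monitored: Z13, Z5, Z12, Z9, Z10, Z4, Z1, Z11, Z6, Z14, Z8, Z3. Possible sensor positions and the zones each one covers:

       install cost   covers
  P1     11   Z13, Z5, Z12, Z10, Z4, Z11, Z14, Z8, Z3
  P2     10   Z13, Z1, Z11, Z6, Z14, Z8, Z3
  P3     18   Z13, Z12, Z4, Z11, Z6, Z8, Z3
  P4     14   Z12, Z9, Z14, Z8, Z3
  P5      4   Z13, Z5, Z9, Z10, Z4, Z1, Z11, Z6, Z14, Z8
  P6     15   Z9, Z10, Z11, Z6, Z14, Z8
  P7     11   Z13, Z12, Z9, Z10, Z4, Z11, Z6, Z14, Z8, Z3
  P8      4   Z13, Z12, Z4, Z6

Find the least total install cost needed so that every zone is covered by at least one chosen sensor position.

P1, P5 cover every zone at install cost 11 + 4 = 15.
Any cover uses at least 2 sensor positions; among all covering selections none totals below 15.

15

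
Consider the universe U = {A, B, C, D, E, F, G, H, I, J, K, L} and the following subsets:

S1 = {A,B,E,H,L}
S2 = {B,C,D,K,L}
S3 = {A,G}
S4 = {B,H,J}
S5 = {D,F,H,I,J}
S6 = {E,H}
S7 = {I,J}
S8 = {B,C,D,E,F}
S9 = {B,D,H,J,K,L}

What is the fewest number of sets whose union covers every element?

4

S1, S2, S3, S5 together cover {A, B, C, D, E, F, G, H, I, J, K, L} — every element.
No 3 of the 9 sets cover everything (all 84 triples fall short), so 4 is minimum.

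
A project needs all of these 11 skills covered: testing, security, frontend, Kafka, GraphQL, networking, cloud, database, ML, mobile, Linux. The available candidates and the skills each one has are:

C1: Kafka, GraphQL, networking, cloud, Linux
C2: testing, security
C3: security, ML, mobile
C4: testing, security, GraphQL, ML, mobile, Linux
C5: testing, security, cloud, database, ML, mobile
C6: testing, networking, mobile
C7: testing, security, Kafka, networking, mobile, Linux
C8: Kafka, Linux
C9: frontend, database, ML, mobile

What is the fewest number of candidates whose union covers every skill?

3

C1, C2, C9 together cover {testing, security, frontend, Kafka, GraphQL, networking, cloud, database, ML, mobile, Linux} — every skill.
No 2 of the 9 candidates cover everything (all 36 pairs fall short), so 3 is minimum.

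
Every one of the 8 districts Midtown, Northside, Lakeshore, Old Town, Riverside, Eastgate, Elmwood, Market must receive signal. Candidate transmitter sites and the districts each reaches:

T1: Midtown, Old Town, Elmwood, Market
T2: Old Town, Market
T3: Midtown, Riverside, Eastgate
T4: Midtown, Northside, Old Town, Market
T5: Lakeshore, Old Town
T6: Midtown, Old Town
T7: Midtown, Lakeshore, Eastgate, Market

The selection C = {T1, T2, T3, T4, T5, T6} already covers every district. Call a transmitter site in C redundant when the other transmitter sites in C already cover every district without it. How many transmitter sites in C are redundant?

Drop T1: Elmwood uncovered — not redundant.
Drop T2: the rest still cover every district — redundant.
Drop T3: Riverside, Eastgate uncovered — not redundant.
Drop T4: Northside uncovered — not redundant.
Drop T5: Lakeshore uncovered — not redundant.
Drop T6: the rest still cover every district — redundant.
2 redundant: T2, T6.

2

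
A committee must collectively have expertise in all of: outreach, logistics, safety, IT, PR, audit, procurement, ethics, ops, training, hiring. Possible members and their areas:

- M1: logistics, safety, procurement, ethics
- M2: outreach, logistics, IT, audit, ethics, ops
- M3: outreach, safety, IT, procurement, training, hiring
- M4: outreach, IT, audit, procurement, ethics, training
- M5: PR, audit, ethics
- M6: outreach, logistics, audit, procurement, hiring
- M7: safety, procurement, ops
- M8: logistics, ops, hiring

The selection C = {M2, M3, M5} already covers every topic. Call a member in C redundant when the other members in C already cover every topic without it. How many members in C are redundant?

Drop M2: logistics, ops uncovered — not redundant.
Drop M3: safety, procurement, training, hiring uncovered — not redundant.
Drop M5: PR uncovered — not redundant.
None of the members in C is redundant.

0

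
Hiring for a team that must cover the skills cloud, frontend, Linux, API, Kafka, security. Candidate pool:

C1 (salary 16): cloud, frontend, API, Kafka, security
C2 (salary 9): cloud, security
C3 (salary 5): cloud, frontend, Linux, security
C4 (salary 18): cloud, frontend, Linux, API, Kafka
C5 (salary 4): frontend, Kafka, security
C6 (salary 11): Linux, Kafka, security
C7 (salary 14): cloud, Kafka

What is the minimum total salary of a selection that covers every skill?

C1, C3 cover every skill at salary 16 + 5 = 21.
Any cover uses at least 2 candidates; among all covering selections none totals below 21.

21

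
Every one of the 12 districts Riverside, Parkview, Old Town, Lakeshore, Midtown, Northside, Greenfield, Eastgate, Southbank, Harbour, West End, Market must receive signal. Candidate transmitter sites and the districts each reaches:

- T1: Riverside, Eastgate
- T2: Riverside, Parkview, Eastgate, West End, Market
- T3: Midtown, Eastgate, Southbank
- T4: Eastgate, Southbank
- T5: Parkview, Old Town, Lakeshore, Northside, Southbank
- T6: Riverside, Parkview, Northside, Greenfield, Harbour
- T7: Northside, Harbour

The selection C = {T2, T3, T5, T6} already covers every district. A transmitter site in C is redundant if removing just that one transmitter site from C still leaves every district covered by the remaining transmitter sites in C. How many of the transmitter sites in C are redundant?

Drop T2: West End, Market uncovered — not redundant.
Drop T3: Midtown uncovered — not redundant.
Drop T5: Old Town, Lakeshore uncovered — not redundant.
Drop T6: Greenfield, Harbour uncovered — not redundant.
None of the transmitter sites in C is redundant.

0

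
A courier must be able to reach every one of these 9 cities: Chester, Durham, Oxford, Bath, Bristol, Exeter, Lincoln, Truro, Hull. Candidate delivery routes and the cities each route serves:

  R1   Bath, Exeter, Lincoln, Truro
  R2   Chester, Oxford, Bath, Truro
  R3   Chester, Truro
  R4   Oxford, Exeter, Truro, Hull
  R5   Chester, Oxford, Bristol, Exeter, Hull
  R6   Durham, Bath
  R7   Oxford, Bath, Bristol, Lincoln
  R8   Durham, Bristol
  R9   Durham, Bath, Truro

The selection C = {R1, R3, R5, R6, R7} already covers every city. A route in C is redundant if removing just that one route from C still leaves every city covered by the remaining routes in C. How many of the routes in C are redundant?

3

Drop R1: the rest still cover every city — redundant.
Drop R3: the rest still cover every city — redundant.
Drop R5: Hull uncovered — not redundant.
Drop R6: Durham uncovered — not redundant.
Drop R7: the rest still cover every city — redundant.
3 redundant: R1, R3, R7.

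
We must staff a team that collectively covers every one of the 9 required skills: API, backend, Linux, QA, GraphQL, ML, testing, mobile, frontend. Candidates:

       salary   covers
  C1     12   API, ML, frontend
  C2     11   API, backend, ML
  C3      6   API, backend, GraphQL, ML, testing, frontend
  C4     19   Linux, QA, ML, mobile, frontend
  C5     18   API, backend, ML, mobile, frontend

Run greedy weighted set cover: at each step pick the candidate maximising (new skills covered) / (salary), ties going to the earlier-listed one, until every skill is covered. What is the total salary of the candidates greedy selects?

Pick 1: C3 adds 6 new (API, backend, GraphQL, ML, testing, frontend) at salary 6 (ratio 6/6).
Pick 2: C4 adds 3 new (Linux, QA, mobile) at salary 19 (ratio 3/19).
Greedy total salary: 6 + 19 = 25.

25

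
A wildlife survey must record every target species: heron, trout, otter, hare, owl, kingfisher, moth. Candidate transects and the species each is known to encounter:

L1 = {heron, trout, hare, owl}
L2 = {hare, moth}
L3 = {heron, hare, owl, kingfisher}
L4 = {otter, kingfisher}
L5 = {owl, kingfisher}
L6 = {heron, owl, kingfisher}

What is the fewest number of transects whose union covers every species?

L1, L2, L4 together cover {heron, trout, otter, hare, owl, kingfisher, moth} — every species.
No 2 of the 6 transects cover everything (all 15 pairs fall short), so 3 is minimum.

3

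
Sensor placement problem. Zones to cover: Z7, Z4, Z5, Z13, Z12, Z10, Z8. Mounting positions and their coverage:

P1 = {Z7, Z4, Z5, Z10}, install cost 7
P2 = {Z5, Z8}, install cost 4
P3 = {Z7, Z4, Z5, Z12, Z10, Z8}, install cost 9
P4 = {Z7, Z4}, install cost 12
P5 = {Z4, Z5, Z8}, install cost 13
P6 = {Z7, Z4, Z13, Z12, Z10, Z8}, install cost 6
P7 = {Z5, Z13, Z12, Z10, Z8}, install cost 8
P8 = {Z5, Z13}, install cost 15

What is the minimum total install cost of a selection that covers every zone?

10

P2, P6 cover every zone at install cost 4 + 6 = 10.
Any cover uses at least 2 sensor positions; among all covering selections none totals below 10.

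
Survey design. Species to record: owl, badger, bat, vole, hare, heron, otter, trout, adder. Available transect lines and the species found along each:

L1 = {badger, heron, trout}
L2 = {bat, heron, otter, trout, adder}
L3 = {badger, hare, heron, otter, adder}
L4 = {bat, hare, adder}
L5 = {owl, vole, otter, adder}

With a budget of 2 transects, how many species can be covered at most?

Choosing L1, L5 covers {owl, badger, vole, heron, otter, trout, adder} — 7 species.
No choice of 2 transects does better; here bat, hare are left uncovered.

7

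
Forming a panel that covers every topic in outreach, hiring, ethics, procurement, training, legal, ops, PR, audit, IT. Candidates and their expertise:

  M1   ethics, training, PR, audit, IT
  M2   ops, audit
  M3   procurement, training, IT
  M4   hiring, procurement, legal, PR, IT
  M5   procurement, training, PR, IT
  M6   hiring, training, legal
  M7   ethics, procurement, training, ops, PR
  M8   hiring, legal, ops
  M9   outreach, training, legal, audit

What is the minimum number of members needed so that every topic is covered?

3

M4, M7, M9 together cover {outreach, hiring, ethics, procurement, training, legal, ops, PR, audit, IT} — every topic.
No 2 of the 9 members cover everything (all 36 pairs fall short), so 3 is minimum.
Greedy (largest uncovered first) would take M1, M4, M2, M9 — 4 members — but 3 suffice.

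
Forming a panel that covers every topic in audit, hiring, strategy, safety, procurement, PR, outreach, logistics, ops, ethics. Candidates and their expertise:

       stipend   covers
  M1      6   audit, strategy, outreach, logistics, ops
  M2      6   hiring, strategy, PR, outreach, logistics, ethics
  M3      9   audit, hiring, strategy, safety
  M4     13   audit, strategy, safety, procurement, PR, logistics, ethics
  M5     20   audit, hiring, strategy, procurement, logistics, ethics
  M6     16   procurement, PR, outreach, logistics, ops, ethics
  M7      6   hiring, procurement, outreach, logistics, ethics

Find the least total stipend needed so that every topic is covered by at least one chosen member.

25

M3, M6 cover every topic at stipend 9 + 16 = 25.
Any cover uses at least 2 members; among all covering selections none totals below 25.
Greedy by coverage-per-stipend would pick M2, M1, M7, M3 for 27 — worse than the optimum 25.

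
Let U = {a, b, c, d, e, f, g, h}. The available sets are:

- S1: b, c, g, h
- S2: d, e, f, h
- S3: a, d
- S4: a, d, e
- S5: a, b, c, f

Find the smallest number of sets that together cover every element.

3

S1, S2, S3 together cover {a, b, c, d, e, f, g, h} — every element.
No 2 of the 5 sets cover everything (all 10 pairs fall short), so 3 is minimum.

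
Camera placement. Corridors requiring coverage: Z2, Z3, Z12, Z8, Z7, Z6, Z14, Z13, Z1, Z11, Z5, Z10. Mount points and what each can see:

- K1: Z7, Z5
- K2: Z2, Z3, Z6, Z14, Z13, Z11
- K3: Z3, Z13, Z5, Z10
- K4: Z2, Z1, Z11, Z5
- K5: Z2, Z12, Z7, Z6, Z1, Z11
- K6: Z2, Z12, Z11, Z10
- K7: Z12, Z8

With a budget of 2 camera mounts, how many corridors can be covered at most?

Choosing K3, K5 covers {Z2, Z3, Z12, Z7, Z6, Z13, Z1, Z11, Z5, Z10} — 10 corridors.
No choice of 2 camera mounts does better; here Z8, Z14 are left uncovered.

10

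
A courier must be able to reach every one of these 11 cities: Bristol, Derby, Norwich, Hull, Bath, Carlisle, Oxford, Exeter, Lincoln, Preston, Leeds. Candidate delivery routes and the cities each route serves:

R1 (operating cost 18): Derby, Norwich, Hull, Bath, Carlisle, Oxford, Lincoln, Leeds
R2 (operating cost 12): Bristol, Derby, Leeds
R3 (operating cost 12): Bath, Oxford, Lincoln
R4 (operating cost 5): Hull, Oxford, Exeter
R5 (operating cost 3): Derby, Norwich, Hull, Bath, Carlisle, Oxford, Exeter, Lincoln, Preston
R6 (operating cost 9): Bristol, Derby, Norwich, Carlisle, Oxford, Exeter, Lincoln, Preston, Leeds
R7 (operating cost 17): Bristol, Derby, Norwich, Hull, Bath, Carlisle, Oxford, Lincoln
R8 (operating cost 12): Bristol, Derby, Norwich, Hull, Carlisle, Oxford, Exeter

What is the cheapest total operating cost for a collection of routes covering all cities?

12

R5, R6 cover every city at operating cost 3 + 9 = 12.
Any cover uses at least 2 routes; among all covering selections none totals below 12.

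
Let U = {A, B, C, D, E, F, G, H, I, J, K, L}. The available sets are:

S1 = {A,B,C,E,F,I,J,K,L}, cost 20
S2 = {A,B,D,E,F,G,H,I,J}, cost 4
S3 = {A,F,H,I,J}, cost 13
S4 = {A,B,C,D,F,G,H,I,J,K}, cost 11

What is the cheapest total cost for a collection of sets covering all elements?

24

S1, S2 cover every element at cost 20 + 4 = 24.
Any cover uses at least 2 sets; among all covering selections none totals below 24.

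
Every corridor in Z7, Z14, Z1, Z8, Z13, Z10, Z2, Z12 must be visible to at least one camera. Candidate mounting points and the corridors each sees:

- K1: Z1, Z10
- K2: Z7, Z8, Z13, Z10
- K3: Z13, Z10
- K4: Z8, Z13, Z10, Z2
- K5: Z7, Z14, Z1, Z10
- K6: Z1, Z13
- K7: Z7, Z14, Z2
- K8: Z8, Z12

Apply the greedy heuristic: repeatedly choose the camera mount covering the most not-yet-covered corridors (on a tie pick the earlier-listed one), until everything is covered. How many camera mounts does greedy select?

Pick 1: K2 covers 4 new corridors (Z7, Z8, Z13, Z10).
Pick 2: K5 covers 2 new corridors (Z14, Z1).
Pick 3: K4 covers 1 new corridors (Z2).
Pick 4: K8 covers 1 new corridors (Z12).
Greedy uses 4 camera mounts. (The true minimum is 3.)

4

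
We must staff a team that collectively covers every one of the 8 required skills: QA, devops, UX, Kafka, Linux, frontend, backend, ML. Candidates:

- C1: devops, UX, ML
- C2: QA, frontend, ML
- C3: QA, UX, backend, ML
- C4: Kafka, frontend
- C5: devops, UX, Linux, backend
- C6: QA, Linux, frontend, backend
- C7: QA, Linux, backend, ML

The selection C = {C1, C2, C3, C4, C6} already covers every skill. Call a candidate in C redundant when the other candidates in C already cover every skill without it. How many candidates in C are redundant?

2

Drop C1: devops uncovered — not redundant.
Drop C2: the rest still cover every skill — redundant.
Drop C3: the rest still cover every skill — redundant.
Drop C4: Kafka uncovered — not redundant.
Drop C6: Linux uncovered — not redundant.
2 redundant: C2, C3.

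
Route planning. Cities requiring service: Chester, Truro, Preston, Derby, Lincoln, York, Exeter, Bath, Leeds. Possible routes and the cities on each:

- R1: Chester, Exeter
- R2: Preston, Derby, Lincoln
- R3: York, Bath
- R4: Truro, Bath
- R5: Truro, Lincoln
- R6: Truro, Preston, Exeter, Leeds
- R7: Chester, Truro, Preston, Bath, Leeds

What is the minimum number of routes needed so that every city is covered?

R1, R2, R3, R6 together cover {Chester, Truro, Preston, Derby, Lincoln, York, Exeter, Bath, Leeds} — every city.
No 3 of the 7 routes cover everything (all 35 triples fall short), so 4 is minimum.

4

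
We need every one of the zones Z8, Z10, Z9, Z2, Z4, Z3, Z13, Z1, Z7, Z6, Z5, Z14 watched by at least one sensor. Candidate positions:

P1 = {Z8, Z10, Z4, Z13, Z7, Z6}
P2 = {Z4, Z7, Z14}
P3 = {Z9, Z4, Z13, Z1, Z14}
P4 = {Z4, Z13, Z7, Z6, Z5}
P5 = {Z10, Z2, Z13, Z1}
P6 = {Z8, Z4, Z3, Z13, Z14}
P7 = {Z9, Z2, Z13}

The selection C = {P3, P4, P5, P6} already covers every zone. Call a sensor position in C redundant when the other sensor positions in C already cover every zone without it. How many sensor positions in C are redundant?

Drop P3: Z9 uncovered — not redundant.
Drop P4: Z7, Z6, Z5 uncovered — not redundant.
Drop P5: Z10, Z2 uncovered — not redundant.
Drop P6: Z8, Z3 uncovered — not redundant.
None of the sensor positions in C is redundant.

0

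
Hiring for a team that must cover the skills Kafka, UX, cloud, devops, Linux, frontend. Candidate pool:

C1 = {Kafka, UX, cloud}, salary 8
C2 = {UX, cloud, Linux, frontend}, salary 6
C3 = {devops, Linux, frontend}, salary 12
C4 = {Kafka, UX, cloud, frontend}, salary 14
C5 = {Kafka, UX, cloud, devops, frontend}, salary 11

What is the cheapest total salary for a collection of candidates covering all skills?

C2, C5 cover every skill at salary 6 + 11 = 17.
Any cover uses at least 2 candidates; among all covering selections none totals below 17.

17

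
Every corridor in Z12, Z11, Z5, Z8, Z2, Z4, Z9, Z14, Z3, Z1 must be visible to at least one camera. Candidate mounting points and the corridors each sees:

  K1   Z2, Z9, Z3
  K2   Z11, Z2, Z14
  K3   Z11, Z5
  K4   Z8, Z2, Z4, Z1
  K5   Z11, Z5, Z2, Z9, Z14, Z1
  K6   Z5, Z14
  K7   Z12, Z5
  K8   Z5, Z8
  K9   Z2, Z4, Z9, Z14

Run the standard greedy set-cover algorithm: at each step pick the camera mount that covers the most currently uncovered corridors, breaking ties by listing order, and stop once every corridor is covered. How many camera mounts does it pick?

4

Pick 1: K5 covers 6 new corridors (Z11, Z5, Z2, Z9, Z14, Z1).
Pick 2: K4 covers 2 new corridors (Z8, Z4).
Pick 3: K1 covers 1 new corridors (Z3).
Pick 4: K7 covers 1 new corridors (Z12).
Greedy uses 4 camera mounts.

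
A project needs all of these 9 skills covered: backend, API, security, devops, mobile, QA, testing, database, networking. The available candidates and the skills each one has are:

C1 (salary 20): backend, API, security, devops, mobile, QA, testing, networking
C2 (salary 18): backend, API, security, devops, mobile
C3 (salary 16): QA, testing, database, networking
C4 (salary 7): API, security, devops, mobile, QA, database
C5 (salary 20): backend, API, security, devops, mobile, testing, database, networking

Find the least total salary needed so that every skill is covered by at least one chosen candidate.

27

C1, C4 cover every skill at salary 20 + 7 = 27.
Any cover uses at least 2 candidates; among all covering selections none totals below 27.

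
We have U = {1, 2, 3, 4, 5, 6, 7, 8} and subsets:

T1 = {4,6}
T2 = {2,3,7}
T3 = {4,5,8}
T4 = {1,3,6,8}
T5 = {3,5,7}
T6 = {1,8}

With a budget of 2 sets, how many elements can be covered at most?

Choosing T2, T3 covers {2, 3, 4, 5, 7, 8} — 6 elements.
No choice of 2 sets does better; here 1, 6 are left uncovered.

6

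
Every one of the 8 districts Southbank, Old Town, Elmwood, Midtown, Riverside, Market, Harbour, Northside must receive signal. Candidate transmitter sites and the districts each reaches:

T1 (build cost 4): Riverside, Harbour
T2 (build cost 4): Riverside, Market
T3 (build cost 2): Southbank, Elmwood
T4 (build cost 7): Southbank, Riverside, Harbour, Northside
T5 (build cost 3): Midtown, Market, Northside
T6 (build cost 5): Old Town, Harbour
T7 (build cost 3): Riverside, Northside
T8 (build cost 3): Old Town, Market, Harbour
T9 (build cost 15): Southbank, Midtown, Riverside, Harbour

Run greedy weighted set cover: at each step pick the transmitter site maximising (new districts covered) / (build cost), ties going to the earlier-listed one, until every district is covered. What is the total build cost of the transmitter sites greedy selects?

11

Pick 1: T3 adds 2 new (Southbank, Elmwood) at build cost 2 (ratio 2/2).
Pick 2: T5 adds 3 new (Midtown, Market, Northside) at build cost 3 (ratio 3/3).
Pick 3: T8 adds 2 new (Old Town, Harbour) at build cost 3 (ratio 2/3).
Pick 4: T7 adds 1 new (Riverside) at build cost 3 (ratio 1/3).
Greedy total build cost: 2 + 3 + 3 + 3 = 11.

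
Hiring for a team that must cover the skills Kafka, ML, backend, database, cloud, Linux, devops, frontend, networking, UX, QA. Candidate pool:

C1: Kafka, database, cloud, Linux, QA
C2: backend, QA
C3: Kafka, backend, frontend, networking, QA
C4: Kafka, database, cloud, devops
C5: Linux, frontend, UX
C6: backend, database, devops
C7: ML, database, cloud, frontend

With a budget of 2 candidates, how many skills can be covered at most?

8

Choosing C1, C3 covers {Kafka, backend, database, cloud, Linux, frontend, networking, QA} — 8 skills.
No choice of 2 candidates does better; here ML, devops, UX are left uncovered.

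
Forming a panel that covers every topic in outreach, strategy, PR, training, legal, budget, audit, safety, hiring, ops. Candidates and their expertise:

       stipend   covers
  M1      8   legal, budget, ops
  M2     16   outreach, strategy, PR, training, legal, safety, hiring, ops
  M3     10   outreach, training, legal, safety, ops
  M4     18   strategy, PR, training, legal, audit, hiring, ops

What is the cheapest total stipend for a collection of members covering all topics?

M1, M3, M4 cover every topic at stipend 8 + 10 + 18 = 36.
Any cover uses at least 3 members; among all covering selections none totals below 36.
Greedy by coverage-per-stipend would pick M2, M1, M4 for 42 — worse than the optimum 36.

36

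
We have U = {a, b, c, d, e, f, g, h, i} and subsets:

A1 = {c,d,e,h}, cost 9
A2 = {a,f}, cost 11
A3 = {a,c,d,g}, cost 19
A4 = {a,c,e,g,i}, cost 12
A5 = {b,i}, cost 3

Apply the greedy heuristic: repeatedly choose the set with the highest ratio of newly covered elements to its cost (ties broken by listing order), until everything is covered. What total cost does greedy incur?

Pick 1: A5 adds 2 new (b, i) at cost 3 (ratio 2/3).
Pick 2: A1 adds 4 new (c, d, e, h) at cost 9 (ratio 4/9).
Pick 3: A2 adds 2 new (a, f) at cost 11 (ratio 2/11).
Pick 4: A4 adds 1 new (g) at cost 12 (ratio 1/12).
Greedy total cost: 3 + 9 + 11 + 12 = 35.

35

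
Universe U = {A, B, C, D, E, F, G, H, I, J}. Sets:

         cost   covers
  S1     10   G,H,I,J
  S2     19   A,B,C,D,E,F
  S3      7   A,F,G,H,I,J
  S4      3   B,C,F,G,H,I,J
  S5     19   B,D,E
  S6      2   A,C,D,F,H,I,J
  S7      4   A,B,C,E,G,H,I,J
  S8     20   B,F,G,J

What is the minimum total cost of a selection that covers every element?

6

S6, S7 cover every element at cost 2 + 4 = 6.
Any cover uses at least 2 sets; among all covering selections none totals below 6.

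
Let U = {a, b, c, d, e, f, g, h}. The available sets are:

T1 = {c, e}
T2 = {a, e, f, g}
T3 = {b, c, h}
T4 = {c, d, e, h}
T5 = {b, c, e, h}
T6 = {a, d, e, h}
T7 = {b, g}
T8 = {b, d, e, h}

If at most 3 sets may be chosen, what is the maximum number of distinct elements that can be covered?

8

Choosing T1, T2, T8 covers {a, b, c, d, e, f, g, h} — 8 elements.
That is all 8 elements.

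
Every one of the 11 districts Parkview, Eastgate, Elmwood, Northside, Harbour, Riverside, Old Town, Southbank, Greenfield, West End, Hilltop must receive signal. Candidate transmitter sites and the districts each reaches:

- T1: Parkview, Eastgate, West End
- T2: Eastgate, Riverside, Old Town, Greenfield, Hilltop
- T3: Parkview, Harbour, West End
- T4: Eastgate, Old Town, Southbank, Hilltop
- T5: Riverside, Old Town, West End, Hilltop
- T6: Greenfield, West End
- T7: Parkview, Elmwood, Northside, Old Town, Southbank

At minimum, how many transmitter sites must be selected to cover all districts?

T2, T3, T7 together cover {Parkview, Eastgate, Elmwood, Northside, Harbour, Riverside, Old Town, Southbank, Greenfield, West End, Hilltop} — every district.
No 2 of the 7 transmitter sites cover everything (all 21 pairs fall short), so 3 is minimum.

3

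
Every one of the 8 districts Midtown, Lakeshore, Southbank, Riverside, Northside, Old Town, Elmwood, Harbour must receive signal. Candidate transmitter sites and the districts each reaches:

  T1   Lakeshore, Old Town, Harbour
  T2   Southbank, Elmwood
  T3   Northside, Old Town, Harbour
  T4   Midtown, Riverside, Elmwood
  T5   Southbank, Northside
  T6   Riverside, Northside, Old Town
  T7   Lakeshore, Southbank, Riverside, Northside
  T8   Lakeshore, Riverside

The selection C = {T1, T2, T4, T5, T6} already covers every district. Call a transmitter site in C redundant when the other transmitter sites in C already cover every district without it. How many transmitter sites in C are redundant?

3

Drop T1: Lakeshore, Harbour uncovered — not redundant.
Drop T2: the rest still cover every district — redundant.
Drop T4: Midtown uncovered — not redundant.
Drop T5: the rest still cover every district — redundant.
Drop T6: the rest still cover every district — redundant.
3 redundant: T2, T5, T6.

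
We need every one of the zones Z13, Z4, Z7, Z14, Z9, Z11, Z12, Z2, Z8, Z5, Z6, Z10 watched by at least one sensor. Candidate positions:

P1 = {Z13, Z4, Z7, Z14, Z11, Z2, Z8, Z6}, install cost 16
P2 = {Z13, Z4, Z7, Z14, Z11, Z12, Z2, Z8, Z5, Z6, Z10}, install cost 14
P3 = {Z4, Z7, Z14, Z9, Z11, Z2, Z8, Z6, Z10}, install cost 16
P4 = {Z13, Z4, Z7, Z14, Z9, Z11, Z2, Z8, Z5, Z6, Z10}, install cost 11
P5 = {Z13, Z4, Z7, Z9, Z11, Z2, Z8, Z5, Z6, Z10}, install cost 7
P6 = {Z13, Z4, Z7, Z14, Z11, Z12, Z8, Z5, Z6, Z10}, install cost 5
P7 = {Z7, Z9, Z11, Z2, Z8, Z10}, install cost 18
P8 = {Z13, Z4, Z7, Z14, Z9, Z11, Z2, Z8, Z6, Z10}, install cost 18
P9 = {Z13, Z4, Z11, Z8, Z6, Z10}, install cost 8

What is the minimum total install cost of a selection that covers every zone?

P5, P6 cover every zone at install cost 7 + 5 = 12.
Any cover uses at least 2 sensor positions; among all covering selections none totals below 12.

12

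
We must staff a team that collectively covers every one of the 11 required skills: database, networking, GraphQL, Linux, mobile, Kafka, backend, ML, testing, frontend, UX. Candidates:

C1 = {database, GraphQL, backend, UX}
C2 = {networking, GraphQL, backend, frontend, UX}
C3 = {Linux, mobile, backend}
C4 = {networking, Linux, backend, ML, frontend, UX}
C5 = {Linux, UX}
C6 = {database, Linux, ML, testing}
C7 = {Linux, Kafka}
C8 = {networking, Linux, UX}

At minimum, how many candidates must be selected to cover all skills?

4

C2, C3, C6, C7 together cover {database, networking, GraphQL, Linux, mobile, Kafka, backend, ML, testing, frontend, UX} — every skill.
No 3 of the 8 candidates cover everything (all 56 triples fall short), so 4 is minimum.
Greedy (largest uncovered first) would take C4, C1, C3, C6, C7 — 5 candidates — but 4 suffice.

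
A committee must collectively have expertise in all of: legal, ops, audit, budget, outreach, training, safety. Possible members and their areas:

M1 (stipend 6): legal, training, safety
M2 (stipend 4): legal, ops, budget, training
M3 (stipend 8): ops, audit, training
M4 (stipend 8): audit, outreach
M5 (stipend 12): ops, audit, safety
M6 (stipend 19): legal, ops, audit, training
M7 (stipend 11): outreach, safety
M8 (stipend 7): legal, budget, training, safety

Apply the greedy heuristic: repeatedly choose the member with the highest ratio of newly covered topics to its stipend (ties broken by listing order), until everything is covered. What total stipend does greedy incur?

Pick 1: M2 adds 4 new (legal, ops, budget, training) at stipend 4 (ratio 4/4).
Pick 2: M4 adds 2 new (audit, outreach) at stipend 8 (ratio 2/8).
Pick 3: M1 adds 1 new (safety) at stipend 6 (ratio 1/6).
Greedy total stipend: 4 + 8 + 6 = 18.

18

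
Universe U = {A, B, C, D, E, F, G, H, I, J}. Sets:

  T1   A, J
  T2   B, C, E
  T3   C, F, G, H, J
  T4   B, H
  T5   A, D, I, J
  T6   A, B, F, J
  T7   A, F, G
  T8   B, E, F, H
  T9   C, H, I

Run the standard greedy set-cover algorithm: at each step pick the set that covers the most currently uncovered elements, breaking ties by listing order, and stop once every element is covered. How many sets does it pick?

Pick 1: T3 covers 5 new elements (C, F, G, H, J).
Pick 2: T5 covers 3 new elements (A, D, I).
Pick 3: T2 covers 2 new elements (B, E).
Greedy uses 3 sets.

3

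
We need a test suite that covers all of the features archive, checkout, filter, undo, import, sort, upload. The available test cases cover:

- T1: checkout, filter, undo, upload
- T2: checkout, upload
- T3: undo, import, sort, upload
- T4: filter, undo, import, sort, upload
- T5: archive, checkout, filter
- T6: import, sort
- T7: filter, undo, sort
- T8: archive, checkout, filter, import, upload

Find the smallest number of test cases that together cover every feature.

2

T3, T5 together cover {archive, checkout, filter, undo, import, sort, upload} — every feature.
No single test case contains all 7 features, so 2 is optimal.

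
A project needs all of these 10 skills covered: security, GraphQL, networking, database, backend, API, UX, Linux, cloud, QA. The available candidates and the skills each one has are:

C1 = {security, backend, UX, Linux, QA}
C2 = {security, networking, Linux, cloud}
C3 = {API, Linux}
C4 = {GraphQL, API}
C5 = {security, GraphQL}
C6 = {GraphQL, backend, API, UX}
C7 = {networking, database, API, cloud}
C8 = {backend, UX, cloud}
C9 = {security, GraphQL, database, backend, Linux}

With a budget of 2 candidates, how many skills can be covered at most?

9

Choosing C1, C7 covers {security, networking, database, backend, API, UX, Linux, cloud, QA} — 9 skills.
No choice of 2 candidates does better; here GraphQL is left uncovered.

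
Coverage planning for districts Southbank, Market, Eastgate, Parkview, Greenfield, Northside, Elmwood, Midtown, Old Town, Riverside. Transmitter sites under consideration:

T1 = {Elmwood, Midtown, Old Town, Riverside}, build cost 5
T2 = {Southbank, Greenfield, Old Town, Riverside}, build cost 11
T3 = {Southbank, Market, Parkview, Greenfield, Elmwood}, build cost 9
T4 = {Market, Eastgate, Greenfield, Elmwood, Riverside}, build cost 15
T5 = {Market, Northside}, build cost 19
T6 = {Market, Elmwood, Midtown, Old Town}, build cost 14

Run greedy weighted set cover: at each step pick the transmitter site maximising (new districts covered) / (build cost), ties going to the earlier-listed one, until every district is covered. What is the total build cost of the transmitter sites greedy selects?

48

Pick 1: T1 adds 4 new (Elmwood, Midtown, Old Town, Riverside) at build cost 5 (ratio 4/5).
Pick 2: T3 adds 4 new (Southbank, Market, Parkview, Greenfield) at build cost 9 (ratio 4/9).
Pick 3: T4 adds 1 new (Eastgate) at build cost 15 (ratio 1/15).
Pick 4: T5 adds 1 new (Northside) at build cost 19 (ratio 1/19).
Greedy total build cost: 5 + 9 + 15 + 19 = 48.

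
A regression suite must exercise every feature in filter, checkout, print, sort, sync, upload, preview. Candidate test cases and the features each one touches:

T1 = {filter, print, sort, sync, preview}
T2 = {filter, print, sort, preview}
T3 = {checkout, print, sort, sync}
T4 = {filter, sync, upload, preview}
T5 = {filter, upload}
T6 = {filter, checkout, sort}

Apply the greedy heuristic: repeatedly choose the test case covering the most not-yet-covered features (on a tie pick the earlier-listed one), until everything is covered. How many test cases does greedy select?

3

Pick 1: T1 covers 5 new features (filter, print, sort, sync, preview).
Pick 2: T3 covers 1 new features (checkout).
Pick 3: T4 covers 1 new features (upload).
Greedy uses 3 test cases. (The true minimum is 2.)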